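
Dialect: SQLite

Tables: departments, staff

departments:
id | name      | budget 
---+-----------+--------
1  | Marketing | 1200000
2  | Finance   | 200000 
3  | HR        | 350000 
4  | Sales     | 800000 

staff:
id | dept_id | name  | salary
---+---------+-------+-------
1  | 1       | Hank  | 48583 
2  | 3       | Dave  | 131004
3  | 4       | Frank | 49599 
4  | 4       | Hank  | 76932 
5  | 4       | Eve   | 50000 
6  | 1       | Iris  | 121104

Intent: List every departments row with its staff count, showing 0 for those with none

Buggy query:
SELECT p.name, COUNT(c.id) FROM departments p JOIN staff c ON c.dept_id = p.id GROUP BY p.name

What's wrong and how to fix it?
Bug: An inner join excludes parents with zero children

Fix: Use LEFT JOIN so parents without children still appear (COUNT(c.id) gives 0)

Corrected query:
SELECT p.name, COUNT(c.id) FROM departments p LEFT JOIN staff c ON c.dept_id = p.id GROUP BY p.name

Result:
name      | COUNT(c.id)
----------+------------
Finance   | 0          
HR        | 1          
Marketing | 2          
Sales     | 3          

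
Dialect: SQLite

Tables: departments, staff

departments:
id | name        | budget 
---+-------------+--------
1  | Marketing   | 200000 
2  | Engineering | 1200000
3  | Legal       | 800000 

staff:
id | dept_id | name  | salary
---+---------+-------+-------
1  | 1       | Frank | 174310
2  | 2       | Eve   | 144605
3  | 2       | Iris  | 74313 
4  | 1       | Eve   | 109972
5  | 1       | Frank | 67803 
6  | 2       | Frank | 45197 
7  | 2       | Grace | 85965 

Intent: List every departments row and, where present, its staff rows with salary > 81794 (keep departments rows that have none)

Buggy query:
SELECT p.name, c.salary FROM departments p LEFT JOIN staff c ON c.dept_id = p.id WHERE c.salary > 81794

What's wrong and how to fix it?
Bug: Filtering c.salary in WHERE discards the NULL rows produced by LEFT JOIN, turning it into an inner join

Fix: Move the right-table condition into the ON clause so unmatched parents are kept

Corrected query:
SELECT p.name, c.salary FROM departments p LEFT JOIN staff c ON c.dept_id = p.id AND c.salary > 81794

Result:
name        | salary
------------+-------
Marketing   | 109972
Marketing   | 174310
Engineering | 85965 
Engineering | 144605
Legal       | NULL  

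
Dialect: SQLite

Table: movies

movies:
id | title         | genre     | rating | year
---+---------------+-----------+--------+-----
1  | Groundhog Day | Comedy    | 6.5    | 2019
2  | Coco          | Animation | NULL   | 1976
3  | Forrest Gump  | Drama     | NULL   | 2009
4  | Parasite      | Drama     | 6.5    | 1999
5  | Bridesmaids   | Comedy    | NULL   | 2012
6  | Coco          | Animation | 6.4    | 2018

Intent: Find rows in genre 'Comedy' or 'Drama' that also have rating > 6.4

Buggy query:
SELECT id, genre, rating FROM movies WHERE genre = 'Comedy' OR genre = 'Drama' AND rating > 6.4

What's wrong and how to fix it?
Bug: AND binds tighter than OR, so this parses as genre = 'Comedy' OR (genre = 'Drama' AND rating > 6.4)

Fix: Group the OR with parentheses (or use IN), then AND the threshold

Corrected query:
SELECT id, genre, rating FROM movies WHERE (genre = 'Comedy' OR genre = 'Drama') AND rating > 6.4

Result:
id | genre  | rating
---+--------+-------
1  | Comedy | 6.5   
4  | Drama  | 6.5   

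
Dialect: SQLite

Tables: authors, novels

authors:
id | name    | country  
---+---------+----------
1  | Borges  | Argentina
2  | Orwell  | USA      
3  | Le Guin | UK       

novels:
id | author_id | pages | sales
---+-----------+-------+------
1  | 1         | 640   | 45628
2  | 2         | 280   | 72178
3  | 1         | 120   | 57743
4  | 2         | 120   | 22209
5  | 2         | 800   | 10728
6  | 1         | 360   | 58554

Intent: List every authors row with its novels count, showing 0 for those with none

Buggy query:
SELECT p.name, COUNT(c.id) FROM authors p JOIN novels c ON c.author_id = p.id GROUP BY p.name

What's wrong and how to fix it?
Bug: INNER JOIN drops authors rows that have no matching novels rows

Fix: Switch to LEFT JOIN to retain unmatched parent rows

Corrected query:
SELECT p.name, COUNT(c.id) FROM authors p LEFT JOIN novels c ON c.author_id = p.id GROUP BY p.name

Result:
name    | COUNT(c.id)
--------+------------
Borges  | 3          
Le Guin | 0          
Orwell  | 3          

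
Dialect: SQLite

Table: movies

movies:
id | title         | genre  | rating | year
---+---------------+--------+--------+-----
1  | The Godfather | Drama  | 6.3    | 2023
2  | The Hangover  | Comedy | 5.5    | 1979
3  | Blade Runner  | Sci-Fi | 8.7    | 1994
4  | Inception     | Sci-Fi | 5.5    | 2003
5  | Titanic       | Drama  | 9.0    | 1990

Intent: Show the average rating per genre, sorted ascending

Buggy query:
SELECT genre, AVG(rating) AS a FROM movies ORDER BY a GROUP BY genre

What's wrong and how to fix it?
Bug: ORDER BY appears before GROUP BY; SQL clause order requires GROUP BY first

Fix: Reorder: SELECT … FROM … GROUP BY … ORDER BY …

Corrected query:
SELECT genre, AVG(rating) AS a FROM movies GROUP BY genre ORDER BY a

Result:
genre  | a   
-------+-----
Comedy | 5.5 
Sci-Fi | 7.1 
Drama  | 7.65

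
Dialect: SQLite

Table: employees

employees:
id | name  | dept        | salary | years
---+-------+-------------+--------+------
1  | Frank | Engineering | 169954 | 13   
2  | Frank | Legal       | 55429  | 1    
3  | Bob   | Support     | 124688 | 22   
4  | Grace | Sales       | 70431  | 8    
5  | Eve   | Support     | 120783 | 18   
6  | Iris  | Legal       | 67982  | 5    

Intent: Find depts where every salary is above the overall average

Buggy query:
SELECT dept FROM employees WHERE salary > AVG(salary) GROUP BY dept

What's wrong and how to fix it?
Bug: AVG() is an aggregate; it can't sit directly in WHERE

Fix: Compute the overall average in a scalar subquery and compare each group's MIN against it in HAVING

Corrected query:
SELECT dept FROM employees GROUP BY dept HAVING MIN(salary) > (SELECT AVG(salary) FROM employees)

Result:
dept       
-----------
Engineering
Support    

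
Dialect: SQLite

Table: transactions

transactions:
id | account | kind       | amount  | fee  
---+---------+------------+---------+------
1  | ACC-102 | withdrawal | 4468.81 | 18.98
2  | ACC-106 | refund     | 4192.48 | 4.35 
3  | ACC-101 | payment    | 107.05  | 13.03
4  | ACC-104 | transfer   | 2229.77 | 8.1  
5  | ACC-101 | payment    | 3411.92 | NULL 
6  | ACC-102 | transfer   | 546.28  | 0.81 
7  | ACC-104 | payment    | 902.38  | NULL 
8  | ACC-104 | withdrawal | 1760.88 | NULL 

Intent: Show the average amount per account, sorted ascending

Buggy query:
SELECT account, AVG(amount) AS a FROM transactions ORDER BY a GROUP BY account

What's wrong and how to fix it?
Bug: ORDER BY appears before GROUP BY; SQL clause order requires GROUP BY first

Fix: Reorder: SELECT … FROM … GROUP BY … ORDER BY …

Corrected query:
SELECT account, AVG(amount) AS a FROM transactions GROUP BY account ORDER BY a

Result:
account | a       
--------+---------
ACC-104 | 1631.01 
ACC-101 | 1759.485
ACC-102 | 2507.545
ACC-106 | 4192.48 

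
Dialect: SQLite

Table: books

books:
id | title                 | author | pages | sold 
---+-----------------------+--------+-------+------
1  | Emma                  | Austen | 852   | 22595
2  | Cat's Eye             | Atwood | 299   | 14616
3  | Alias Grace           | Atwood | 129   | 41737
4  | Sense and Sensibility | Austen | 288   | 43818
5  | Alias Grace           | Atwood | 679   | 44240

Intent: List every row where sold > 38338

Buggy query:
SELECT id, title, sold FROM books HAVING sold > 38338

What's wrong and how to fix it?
Bug: HAVING filters the output of aggregation, but this query has no GROUP BY and no aggregate functions, so SQLite rejects it (HAVING clause on a non-aggregate query); the condition here is per row

Fix: Use WHERE for row-level filtering

Corrected query:
SELECT id, title, sold FROM books WHERE sold > 38338

Result:
id | title                 | sold 
---+-----------------------+------
3  | Alias Grace           | 41737
4  | Sense and Sensibility | 43818
5  | Alias Grace           | 44240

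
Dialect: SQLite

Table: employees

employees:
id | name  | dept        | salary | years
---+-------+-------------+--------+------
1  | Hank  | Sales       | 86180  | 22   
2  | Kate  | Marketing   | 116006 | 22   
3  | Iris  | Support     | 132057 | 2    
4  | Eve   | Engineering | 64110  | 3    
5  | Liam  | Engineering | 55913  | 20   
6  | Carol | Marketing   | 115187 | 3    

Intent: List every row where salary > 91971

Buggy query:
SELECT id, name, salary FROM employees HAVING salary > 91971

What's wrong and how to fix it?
Bug: HAVING filters the output of aggregation, but this query has no GROUP BY and no aggregate functions, so SQLite rejects it (HAVING clause on a non-aggregate query); the condition here is per row

Fix: Use WHERE for row-level filtering

Corrected query:
SELECT id, name, salary FROM employees WHERE salary > 91971

Result:
id | name  | salary
---+-------+-------
2  | Kate  | 116006
3  | Iris  | 132057
6  | Carol | 115187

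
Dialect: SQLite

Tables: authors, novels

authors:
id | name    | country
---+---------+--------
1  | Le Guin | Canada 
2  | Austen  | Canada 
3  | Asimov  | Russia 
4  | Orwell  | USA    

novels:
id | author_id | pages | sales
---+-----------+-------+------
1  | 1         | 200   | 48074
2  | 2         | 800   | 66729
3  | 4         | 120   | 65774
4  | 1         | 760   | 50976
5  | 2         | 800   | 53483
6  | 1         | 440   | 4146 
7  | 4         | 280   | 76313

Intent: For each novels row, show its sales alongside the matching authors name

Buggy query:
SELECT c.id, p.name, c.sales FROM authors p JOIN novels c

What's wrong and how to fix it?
Bug: Missing join condition: each novels row is matched to all authors rows instead of just its own

Fix: Add ON c.author_id = p.id to the JOIN

Corrected query:
SELECT c.id, p.name, c.sales FROM authors p JOIN novels c ON c.author_id = p.id

Result:
id | name    | sales
---+---------+------
1  | Le Guin | 48074
2  | Austen  | 66729
3  | Orwell  | 65774
4  | Le Guin | 50976
5  | Austen  | 53483
6  | Le Guin | 4146 
7  | Orwell  | 76313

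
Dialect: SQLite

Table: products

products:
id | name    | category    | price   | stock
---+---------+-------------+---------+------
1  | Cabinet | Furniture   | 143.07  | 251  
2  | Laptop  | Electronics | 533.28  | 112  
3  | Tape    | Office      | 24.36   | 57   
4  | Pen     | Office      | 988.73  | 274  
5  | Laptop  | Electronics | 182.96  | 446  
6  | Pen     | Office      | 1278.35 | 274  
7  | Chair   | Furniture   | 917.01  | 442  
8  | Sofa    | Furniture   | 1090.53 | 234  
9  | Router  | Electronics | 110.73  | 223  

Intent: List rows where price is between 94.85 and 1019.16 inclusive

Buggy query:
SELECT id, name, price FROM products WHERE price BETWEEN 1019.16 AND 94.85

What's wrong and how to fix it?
Bug: BETWEEN expects the lower bound first; with 1019.16 AND 94.85 the range is empty

Fix: Swap the bounds so the smaller value comes first

Corrected query:
SELECT id, name, price FROM products WHERE price BETWEEN 94.85 AND 1019.16

Result:
id | name    | price 
---+---------+-------
1  | Cabinet | 143.07
2  | Laptop  | 533.28
4  | Pen     | 988.73
5  | Laptop  | 182.96
7  | Chair   | 917.01
9  | Router  | 110.73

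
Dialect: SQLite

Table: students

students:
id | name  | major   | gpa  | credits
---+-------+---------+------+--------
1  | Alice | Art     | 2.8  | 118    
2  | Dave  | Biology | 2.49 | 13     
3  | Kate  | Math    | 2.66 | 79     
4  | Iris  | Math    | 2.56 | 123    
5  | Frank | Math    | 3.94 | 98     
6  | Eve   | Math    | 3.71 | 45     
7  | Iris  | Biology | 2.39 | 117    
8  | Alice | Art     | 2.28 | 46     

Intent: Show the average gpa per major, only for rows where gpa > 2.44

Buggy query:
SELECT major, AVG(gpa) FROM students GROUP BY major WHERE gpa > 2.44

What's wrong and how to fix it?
Bug: Row-level WHERE must come before GROUP BY in the clause order

Fix: Place WHERE between FROM and GROUP BY

Corrected query:
SELECT major, AVG(gpa) FROM students WHERE gpa > 2.44 GROUP BY major

Result:
major   | AVG(gpa)
--------+---------
Art     | 2.8     
Biology | 2.49    
Math    | 3.2175  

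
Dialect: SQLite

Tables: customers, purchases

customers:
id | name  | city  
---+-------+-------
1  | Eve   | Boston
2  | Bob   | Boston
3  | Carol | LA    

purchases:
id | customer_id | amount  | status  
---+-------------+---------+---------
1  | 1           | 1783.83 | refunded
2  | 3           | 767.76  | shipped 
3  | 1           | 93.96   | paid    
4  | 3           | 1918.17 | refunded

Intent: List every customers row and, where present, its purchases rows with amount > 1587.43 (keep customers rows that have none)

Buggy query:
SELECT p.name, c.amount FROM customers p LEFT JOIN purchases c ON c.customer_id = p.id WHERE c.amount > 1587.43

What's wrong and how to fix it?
Bug: Filtering c.amount in WHERE discards the NULL rows produced by LEFT JOIN, turning it into an inner join

Fix: Move the right-table condition into the ON clause so unmatched parents are kept

Corrected query:
SELECT p.name, c.amount FROM customers p LEFT JOIN purchases c ON c.customer_id = p.id AND c.amount > 1587.43

Result:
name  | amount 
------+--------
Eve   | 1783.83
Bob   | NULL   
Carol | 1918.17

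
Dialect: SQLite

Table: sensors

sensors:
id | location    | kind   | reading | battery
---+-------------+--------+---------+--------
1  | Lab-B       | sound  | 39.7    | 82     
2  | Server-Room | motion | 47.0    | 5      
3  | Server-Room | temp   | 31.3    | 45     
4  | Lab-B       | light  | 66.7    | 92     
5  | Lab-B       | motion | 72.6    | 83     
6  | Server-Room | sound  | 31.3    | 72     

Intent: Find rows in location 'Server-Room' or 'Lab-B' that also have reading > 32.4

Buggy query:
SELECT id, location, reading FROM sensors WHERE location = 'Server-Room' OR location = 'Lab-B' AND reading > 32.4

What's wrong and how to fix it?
Bug: AND binds tighter than OR, so this parses as location = 'Server-Room' OR (location = 'Lab-B' AND reading > 32.4)

Fix: Group the OR with parentheses (or use IN), then AND the threshold

Corrected query:
SELECT id, location, reading FROM sensors WHERE (location = 'Server-Room' OR location = 'Lab-B') AND reading > 32.4

Result:
id | location    | reading
---+-------------+--------
1  | Lab-B       | 39.7   
2  | Server-Room | 47     
4  | Lab-B       | 66.7   
5  | Lab-B       | 72.6   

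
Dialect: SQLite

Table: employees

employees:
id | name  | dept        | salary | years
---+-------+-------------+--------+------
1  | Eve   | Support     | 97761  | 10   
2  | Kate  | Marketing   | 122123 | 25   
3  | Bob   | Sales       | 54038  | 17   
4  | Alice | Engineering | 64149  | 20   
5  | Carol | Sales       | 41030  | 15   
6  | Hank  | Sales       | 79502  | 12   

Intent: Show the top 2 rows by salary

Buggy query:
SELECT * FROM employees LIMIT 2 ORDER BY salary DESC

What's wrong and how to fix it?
Bug: LIMIT must come after ORDER BY

Fix: Sort with ORDER BY, then apply LIMIT

Corrected query:
SELECT * FROM employees ORDER BY salary DESC LIMIT 2

Result:
id | name | dept      | salary | years
---+------+-----------+--------+------
2  | Kate | Marketing | 122123 | 25   
1  | Eve  | Support   | 97761  | 10   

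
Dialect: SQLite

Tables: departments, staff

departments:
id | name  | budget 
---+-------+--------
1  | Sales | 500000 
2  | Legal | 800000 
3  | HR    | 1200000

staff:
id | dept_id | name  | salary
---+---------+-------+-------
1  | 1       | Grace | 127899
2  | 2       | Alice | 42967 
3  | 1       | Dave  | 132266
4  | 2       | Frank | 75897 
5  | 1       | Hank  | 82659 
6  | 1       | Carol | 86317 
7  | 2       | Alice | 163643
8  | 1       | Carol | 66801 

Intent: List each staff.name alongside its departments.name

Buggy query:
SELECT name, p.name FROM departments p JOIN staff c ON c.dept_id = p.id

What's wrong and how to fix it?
Bug: 'name' exists in both joined tables, so the database can't tell which one is meant

Fix: Prefix ambiguous columns with the table alias

Corrected query:
SELECT c.name, p.name FROM departments p JOIN staff c ON c.dept_id = p.id

Result:
name  | name 
------+------
Grace | Sales
Alice | Legal
Dave  | Sales
Frank | Legal
Hank  | Sales
Carol | Sales
Alice | Legal
Carol | Sales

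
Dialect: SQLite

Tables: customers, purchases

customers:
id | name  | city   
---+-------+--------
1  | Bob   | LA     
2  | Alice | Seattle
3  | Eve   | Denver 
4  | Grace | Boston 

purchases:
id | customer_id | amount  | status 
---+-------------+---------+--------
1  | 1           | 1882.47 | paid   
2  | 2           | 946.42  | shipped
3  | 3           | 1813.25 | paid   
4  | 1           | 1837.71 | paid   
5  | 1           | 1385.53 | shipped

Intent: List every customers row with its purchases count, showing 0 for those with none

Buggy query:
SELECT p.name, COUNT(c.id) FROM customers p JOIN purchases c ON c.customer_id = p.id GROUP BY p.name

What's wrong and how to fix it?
Bug: INNER JOIN drops customers rows that have no matching purchases rows

Fix: Switch to LEFT JOIN to retain unmatched parent rows

Corrected query:
SELECT p.name, COUNT(c.id) FROM customers p LEFT JOIN purchases c ON c.customer_id = p.id GROUP BY p.name

Result:
name  | COUNT(c.id)
------+------------
Alice | 1          
Bob   | 3          
Eve   | 1          
Grace | 0          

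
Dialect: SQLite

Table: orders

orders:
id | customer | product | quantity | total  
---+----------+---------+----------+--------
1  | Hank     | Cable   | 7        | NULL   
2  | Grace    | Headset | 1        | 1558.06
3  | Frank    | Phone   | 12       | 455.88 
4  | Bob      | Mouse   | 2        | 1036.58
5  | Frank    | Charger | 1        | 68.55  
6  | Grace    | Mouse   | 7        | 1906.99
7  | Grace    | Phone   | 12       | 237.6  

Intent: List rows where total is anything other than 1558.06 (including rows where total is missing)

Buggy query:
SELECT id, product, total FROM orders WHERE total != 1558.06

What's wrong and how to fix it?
Bug: 'total != 1558.06' is unknown when total is NULL, so NULL rows are silently excluded

Fix: Handle NULL separately with IS NULL alongside the inequality

Corrected query:
SELECT id, product, total FROM orders WHERE total != 1558.06 OR total IS NULL

Result:
id | product | total  
---+---------+--------
1  | Cable   | NULL   
3  | Phone   | 455.88 
4  | Mouse   | 1036.58
5  | Charger | 68.55  
6  | Mouse   | 1906.99
7  | Phone   | 237.6  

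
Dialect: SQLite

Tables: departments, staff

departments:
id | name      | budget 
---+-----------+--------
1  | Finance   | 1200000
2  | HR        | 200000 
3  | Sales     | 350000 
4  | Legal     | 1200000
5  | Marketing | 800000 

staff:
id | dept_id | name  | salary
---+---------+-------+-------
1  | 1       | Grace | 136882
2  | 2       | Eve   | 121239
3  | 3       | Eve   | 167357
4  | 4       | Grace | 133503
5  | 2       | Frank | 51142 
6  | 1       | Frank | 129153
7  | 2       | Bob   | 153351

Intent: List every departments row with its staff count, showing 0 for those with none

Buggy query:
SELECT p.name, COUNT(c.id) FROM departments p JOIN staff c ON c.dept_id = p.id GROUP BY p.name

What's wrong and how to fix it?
Bug: An inner join excludes parents with zero children

Fix: Switch to LEFT JOIN to retain unmatched parent rows

Corrected query:
SELECT p.name, COUNT(c.id) FROM departments p LEFT JOIN staff c ON c.dept_id = p.id GROUP BY p.name

Result:
name      | COUNT(c.id)
----------+------------
Finance   | 2          
HR        | 3          
Legal     | 1          
Marketing | 0          
Sales     | 1          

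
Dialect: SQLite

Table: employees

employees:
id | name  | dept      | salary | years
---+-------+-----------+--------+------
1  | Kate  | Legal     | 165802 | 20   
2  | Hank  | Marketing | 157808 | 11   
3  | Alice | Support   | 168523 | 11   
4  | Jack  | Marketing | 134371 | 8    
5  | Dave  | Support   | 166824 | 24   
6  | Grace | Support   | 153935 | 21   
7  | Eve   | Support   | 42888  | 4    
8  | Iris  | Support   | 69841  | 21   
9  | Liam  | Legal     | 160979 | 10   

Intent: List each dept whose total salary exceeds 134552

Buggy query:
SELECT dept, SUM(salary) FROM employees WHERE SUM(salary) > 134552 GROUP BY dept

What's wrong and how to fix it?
Bug: WHERE runs before GROUP BY, so aggregates aren't available there

Fix: Use HAVING (which filters groups after aggregation) instead of WHERE

Corrected query:
SELECT dept, SUM(salary) FROM employees GROUP BY dept HAVING SUM(salary) > 134552

Result:
dept      | SUM(salary)
----------+------------
Legal     | 326781     
Marketing | 292179     
Support   | 602011     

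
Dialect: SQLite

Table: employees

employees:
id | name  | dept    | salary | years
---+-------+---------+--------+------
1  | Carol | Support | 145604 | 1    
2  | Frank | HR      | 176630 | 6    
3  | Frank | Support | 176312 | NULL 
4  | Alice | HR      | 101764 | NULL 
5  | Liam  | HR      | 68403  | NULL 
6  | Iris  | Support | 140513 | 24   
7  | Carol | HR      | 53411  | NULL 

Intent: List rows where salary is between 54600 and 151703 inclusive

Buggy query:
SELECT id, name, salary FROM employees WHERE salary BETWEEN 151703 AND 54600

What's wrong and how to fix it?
Bug: The bounds are reversed; BETWEEN a AND b requires a <= b to match anything

Fix: Swap the bounds so the smaller value comes first

Corrected query:
SELECT id, name, salary FROM employees WHERE salary BETWEEN 54600 AND 151703

Result:
id | name  | salary
---+-------+-------
1  | Carol | 145604
4  | Alice | 101764
5  | Liam  | 68403 
6  | Iris  | 140513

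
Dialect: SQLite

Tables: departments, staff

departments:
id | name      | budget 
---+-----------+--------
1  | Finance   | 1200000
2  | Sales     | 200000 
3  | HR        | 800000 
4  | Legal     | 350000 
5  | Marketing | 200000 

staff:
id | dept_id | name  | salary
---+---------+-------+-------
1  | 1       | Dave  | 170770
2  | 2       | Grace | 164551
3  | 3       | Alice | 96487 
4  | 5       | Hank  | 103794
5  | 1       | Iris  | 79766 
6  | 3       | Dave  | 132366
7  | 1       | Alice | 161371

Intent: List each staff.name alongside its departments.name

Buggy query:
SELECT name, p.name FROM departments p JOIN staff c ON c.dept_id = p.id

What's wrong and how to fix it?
Bug: Both tables have a 'name' column; the unqualified reference is ambiguous

Fix: Prefix ambiguous columns with the table alias

Corrected query:
SELECT c.name, p.name FROM departments p JOIN staff c ON c.dept_id = p.id

Result:
name  | name     
------+----------
Dave  | Finance  
Grace | Sales    
Alice | HR       
Hank  | Marketing
Iris  | Finance  
Dave  | HR       
Alice | Finance  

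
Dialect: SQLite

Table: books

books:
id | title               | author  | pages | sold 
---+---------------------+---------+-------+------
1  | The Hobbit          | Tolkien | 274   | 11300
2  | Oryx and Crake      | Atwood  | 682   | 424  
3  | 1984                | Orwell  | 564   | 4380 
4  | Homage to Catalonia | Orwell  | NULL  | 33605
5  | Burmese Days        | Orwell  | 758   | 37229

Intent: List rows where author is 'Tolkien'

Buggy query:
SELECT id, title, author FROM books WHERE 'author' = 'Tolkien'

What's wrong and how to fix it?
Bug: Single quotes denote string literals in SQL; the column name is being compared as a constant string

Fix: Reference the column as author without single quotes

Corrected query:
SELECT id, title, author FROM books WHERE author = 'Tolkien'

Result:
id | title      | author 
---+------------+--------
1  | The Hobbit | Tolkien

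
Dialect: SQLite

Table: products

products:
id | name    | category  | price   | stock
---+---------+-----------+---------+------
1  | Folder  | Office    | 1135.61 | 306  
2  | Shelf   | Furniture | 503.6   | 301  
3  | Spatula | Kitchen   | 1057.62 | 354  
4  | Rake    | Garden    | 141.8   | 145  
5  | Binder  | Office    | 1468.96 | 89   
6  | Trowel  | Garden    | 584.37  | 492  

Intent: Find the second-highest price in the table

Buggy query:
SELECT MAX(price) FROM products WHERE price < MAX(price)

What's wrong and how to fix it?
Bug: The inner MAX is an aggregate inside WHERE, which is not allowed

Fix: Compute the overall MAX in a subquery, then take MAX of rows below it

Corrected query:
SELECT MAX(price) FROM products WHERE price < (SELECT MAX(price) FROM products)

Result:
MAX(price)
----------
1135.61   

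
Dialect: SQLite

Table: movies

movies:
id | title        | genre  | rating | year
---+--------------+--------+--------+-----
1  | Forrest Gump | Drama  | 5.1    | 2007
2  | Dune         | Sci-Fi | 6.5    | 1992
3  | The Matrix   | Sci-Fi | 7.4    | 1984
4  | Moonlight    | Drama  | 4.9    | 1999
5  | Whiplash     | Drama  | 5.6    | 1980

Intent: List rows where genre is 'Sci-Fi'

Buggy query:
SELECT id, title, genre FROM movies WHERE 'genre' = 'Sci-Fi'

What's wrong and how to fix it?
Bug: 'genre' in single quotes is a string literal, not the column; the comparison is literal-vs-literal and never true

Fix: Remove the quotes around the column name (or use double quotes for an identifier)

Corrected query:
SELECT id, title, genre FROM movies WHERE genre = 'Sci-Fi'

Result:
id | title      | genre 
---+------------+-------
2  | Dune       | Sci-Fi
3  | The Matrix | Sci-Fi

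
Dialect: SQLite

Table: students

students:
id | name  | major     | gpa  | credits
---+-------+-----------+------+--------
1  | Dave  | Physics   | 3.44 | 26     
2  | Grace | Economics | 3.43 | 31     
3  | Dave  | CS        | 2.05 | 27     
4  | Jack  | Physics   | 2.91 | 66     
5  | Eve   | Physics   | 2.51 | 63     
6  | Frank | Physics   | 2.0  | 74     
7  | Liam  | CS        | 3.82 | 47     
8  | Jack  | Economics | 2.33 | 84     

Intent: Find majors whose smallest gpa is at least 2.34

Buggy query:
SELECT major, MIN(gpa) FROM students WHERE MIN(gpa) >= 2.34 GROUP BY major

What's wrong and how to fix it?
Bug: MIN() in WHERE is a misuse of aggregate

Fix: Use HAVING for the per-group MIN condition

Corrected query:
SELECT major, MIN(gpa) FROM students GROUP BY major HAVING MIN(gpa) >= 2.34

Result:
(no rows)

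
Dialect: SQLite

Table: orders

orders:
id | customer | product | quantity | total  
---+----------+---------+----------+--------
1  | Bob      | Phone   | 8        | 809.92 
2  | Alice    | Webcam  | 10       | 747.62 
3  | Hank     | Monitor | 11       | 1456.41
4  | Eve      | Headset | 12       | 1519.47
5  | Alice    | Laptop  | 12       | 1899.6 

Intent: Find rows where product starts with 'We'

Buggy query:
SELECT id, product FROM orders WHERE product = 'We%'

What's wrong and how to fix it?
Bug: Wildcards only work with LIKE; '=' treats '%' as a literal character

Fix: Use LIKE for wildcard pattern matching

Corrected query:
SELECT id, product FROM orders WHERE product LIKE 'We%'

Result:
id | product
---+--------
2  | Webcam 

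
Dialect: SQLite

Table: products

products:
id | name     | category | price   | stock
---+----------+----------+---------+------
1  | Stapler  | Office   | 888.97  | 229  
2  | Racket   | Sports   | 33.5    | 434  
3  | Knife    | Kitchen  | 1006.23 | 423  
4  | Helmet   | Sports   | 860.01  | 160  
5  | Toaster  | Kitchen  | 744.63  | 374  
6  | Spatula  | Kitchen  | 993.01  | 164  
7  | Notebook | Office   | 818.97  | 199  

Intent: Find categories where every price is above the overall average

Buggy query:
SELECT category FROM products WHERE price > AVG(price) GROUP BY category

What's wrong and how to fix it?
Bug: AVG() is an aggregate; it can't sit directly in WHERE

Fix: Compute the overall average in a scalar subquery and compare each group's MIN against it in HAVING

Corrected query:
SELECT category FROM products GROUP BY category HAVING MIN(price) > (SELECT AVG(price) FROM products)

Result:
category
--------
Office  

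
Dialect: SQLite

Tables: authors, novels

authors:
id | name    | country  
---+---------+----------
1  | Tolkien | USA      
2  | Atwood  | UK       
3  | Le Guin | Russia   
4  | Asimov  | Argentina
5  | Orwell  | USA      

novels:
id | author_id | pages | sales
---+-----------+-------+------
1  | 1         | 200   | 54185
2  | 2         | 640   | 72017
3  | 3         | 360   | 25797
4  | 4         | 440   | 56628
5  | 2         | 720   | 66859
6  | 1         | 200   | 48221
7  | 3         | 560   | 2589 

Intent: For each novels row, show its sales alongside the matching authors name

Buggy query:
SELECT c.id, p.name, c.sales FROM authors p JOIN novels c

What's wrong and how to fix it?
Bug: Missing join condition: each novels row is matched to all authors rows instead of just its own

Fix: Specify the join condition linking the foreign key to the parent id

Corrected query:
SELECT c.id, p.name, c.sales FROM authors p JOIN novels c ON c.author_id = p.id

Result:
id | name    | sales
---+---------+------
1  | Tolkien | 54185
2  | Atwood  | 72017
3  | Le Guin | 25797
4  | Asimov  | 56628
5  | Atwood  | 66859
6  | Tolkien | 48221
7  | Le Guin | 2589 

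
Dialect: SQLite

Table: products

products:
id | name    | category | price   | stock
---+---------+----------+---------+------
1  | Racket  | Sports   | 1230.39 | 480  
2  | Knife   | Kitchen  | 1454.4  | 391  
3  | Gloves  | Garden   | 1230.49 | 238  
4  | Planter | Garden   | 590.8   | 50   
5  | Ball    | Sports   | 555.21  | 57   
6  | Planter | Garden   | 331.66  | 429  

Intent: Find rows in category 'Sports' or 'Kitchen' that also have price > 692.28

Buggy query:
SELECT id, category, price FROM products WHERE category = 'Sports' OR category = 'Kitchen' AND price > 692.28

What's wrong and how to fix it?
Bug: Without parentheses, AND is evaluated before OR, so the price filter only applies to the 'Kitchen' branch

Fix: Group the OR with parentheses (or use IN), then AND the threshold

Corrected query:
SELECT id, category, price FROM products WHERE (category = 'Sports' OR category = 'Kitchen') AND price > 692.28

Result:
id | category | price  
---+----------+--------
1  | Sports   | 1230.39
2  | Kitchen  | 1454.4 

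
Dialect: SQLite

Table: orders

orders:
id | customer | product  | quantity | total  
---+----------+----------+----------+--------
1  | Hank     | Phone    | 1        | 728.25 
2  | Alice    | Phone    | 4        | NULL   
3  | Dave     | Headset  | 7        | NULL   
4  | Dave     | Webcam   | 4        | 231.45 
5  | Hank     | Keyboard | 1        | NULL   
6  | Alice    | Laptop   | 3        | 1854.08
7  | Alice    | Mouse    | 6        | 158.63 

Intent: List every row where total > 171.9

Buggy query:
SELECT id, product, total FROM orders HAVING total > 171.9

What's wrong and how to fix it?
Bug: This is a non-aggregate query (no GROUP BY, no aggregates), so in SQLite the HAVING clause is invalid here; a row-level condition belongs in WHERE

Fix: Replace HAVING with WHERE since the condition applies to individual rows

Corrected query:
SELECT id, product, total FROM orders WHERE total > 171.9

Result:
id | product | total  
---+---------+--------
1  | Phone   | 728.25 
4  | Webcam  | 231.45 
6  | Laptop  | 1854.08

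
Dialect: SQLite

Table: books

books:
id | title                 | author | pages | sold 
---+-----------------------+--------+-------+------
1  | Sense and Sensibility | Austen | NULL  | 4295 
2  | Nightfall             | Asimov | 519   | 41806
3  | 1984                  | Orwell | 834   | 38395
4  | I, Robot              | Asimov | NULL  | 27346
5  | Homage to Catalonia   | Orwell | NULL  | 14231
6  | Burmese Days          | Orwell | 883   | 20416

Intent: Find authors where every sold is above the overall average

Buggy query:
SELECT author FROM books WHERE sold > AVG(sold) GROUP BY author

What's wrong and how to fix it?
Bug: AVG() is an aggregate; it can't sit directly in WHERE

Fix: Use a subquery for AVG and a HAVING MIN(...) filter so the condition holds for every row in the group

Corrected query:
SELECT author FROM books GROUP BY author HAVING MIN(sold) > (SELECT AVG(sold) FROM books)

Result:
author
------
Asimov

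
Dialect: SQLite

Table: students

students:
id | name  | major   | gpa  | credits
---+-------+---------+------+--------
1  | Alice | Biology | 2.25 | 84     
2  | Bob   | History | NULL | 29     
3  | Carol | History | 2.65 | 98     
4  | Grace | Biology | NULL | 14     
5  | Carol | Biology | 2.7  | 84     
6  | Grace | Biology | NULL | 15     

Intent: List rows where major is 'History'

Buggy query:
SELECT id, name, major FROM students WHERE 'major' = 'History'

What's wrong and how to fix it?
Bug: 'major' in single quotes is a string literal, not the column; the comparison is literal-vs-literal and never true

Fix: Reference the column as major without single quotes

Corrected query:
SELECT id, name, major FROM students WHERE major = 'History'

Result:
id | name  | major  
---+-------+--------
2  | Bob   | History
3  | Carol | History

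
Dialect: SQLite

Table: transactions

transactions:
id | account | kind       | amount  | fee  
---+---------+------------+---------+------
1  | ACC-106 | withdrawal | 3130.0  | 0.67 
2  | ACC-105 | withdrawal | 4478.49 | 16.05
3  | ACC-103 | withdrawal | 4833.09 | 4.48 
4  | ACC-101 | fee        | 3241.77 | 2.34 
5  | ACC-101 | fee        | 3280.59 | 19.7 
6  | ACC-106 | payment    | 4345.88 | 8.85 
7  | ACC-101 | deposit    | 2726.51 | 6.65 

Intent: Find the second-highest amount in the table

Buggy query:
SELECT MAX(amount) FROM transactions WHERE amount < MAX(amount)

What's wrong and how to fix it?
Bug: The inner MAX is an aggregate inside WHERE, which is not allowed

Fix: Put the inner MAX in a scalar subquery

Corrected query:
SELECT MAX(amount) FROM transactions WHERE amount < (SELECT MAX(amount) FROM transactions)

Result:
MAX(amount)
-----------
4478.49    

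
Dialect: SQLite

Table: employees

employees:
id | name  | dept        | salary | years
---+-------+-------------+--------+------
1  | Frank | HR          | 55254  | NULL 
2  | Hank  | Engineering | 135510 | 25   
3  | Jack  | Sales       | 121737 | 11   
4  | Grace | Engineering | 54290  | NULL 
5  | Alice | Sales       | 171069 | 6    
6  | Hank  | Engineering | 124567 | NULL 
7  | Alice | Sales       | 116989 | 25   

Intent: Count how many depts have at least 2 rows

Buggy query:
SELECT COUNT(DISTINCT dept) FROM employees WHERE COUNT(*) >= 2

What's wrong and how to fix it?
Bug: WHERE filters individual rows, not groups, so a group-level COUNT is invalid there

Fix: Group first with HAVING COUNT(*) >= 2, then COUNT the resulting groups

Corrected query:
SELECT COUNT(*) FROM (SELECT dept FROM employees GROUP BY dept HAVING COUNT(*) >= 2)

Result:
COUNT(*)
--------
2       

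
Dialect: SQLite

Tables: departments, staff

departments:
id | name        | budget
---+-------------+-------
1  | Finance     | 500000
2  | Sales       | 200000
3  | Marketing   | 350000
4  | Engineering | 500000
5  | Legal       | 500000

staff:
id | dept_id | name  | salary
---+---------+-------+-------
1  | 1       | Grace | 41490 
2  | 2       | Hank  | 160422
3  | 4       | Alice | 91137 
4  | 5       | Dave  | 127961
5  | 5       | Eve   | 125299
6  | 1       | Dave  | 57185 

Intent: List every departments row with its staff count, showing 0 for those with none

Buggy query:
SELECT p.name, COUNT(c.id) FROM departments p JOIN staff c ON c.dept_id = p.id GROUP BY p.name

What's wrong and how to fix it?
Bug: An inner join excludes parents with zero children

Fix: Switch to LEFT JOIN to retain unmatched parent rows

Corrected query:
SELECT p.name, COUNT(c.id) FROM departments p LEFT JOIN staff c ON c.dept_id = p.id GROUP BY p.name

Result:
name        | COUNT(c.id)
------------+------------
Engineering | 1          
Finance     | 2          
Legal       | 2          
Marketing   | 0          
Sales       | 1          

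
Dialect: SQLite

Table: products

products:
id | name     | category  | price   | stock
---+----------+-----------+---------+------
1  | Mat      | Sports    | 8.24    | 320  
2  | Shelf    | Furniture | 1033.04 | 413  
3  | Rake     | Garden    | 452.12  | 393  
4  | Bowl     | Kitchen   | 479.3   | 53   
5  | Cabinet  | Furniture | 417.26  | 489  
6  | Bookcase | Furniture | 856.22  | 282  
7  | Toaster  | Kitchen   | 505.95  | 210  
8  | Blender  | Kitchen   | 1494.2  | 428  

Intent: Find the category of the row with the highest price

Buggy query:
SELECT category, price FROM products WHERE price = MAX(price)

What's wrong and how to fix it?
Bug: WHERE is evaluated per row; an aggregate over the whole table isn't defined there

Fix: Use a subquery: WHERE price = (SELECT MAX(price) FROM products)

Corrected query:
SELECT category, price FROM products WHERE price = (SELECT MAX(price) FROM products)

Result:
category | price 
---------+-------
Kitchen  | 1494.2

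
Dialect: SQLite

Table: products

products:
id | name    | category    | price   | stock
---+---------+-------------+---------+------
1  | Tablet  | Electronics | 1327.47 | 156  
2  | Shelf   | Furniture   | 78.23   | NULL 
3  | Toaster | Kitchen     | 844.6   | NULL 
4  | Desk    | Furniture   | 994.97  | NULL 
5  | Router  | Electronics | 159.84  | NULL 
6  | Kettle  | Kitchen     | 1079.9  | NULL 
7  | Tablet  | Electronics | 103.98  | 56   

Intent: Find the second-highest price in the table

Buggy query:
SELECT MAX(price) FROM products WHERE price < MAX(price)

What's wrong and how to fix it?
Bug: The inner MAX is an aggregate inside WHERE, which is not allowed

Fix: Put the inner MAX in a scalar subquery

Corrected query:
SELECT MAX(price) FROM products WHERE price < (SELECT MAX(price) FROM products)

Result:
MAX(price)
----------
1079.9    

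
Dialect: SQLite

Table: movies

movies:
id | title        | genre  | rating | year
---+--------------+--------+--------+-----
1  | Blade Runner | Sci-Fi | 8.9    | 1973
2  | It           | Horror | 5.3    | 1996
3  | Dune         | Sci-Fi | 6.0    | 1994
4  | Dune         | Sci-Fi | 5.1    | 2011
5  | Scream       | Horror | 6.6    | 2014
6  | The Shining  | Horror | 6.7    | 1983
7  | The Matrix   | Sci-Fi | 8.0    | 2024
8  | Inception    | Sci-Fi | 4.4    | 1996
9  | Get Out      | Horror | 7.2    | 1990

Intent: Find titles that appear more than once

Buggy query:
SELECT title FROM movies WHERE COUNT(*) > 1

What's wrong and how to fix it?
Bug: WHERE can't reference COUNT(*); aggregates are computed after WHERE

Fix: Group first, then use HAVING for the count condition

Corrected query:
SELECT title FROM movies GROUP BY title HAVING COUNT(*) > 1

Result:
title
-----
Dune 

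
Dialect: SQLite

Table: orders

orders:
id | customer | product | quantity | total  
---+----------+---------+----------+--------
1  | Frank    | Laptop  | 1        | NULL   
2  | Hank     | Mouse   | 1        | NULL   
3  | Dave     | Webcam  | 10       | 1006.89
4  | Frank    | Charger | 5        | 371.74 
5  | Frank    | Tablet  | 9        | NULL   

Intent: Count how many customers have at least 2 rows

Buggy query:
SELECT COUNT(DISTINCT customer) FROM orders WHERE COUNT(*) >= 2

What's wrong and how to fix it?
Bug: WHERE filters individual rows, not groups, so a group-level COUNT is invalid there

Fix: Use a subquery that GROUPs and filters with HAVING, then count its rows

Corrected query:
SELECT COUNT(*) FROM (SELECT customer FROM orders GROUP BY customer HAVING COUNT(*) >= 2)

Result:
COUNT(*)
--------
1       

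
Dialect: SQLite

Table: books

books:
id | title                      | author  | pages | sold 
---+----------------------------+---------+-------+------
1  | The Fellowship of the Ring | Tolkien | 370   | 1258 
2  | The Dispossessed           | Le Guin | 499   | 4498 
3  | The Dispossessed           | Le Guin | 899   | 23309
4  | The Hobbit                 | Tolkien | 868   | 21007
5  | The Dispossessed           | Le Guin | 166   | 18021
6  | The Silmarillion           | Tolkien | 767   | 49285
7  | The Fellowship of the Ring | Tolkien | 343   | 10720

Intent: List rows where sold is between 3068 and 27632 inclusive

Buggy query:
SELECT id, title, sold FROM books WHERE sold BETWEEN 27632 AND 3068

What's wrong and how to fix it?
Bug: The bounds are reversed; BETWEEN a AND b requires a <= b to match anything

Fix: Write BETWEEN 3068 AND 27632

Corrected query:
SELECT id, title, sold FROM books WHERE sold BETWEEN 3068 AND 27632

Result:
id | title                      | sold 
---+----------------------------+------
2  | The Dispossessed           | 4498 
3  | The Dispossessed           | 23309
4  | The Hobbit                 | 21007
5  | The Dispossessed           | 18021
7  | The Fellowship of the Ring | 10720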